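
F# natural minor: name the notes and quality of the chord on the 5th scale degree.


F# natural minor scale: F# G# A B C# D E
Diatonic triad on degree 5 stacks scale notes 5, 7, 2: C# E G#
C#→E = 3 semitones; C#→G# = 7 semitones → minor triad
= C# E G# (minor)


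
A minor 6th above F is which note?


Solution.
A 6th spans 6 letter names, so from F we land on D
A minor 6th = 8 semitones above F
Spell D at that pitch: Db
= Db


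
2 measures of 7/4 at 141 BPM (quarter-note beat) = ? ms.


Quarter-note beat duration = 60000 / 141 ms
Beats per measure (7/4) = 7
One measure = 7 × 60000 / 141 = 420000 / 141 ms
2 measures = 2 × 420000 / 141 = 840000 / 141
= 5957.4 ms


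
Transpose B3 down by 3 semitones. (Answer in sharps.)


Working:
B3: chromatic position 11 in octave 3 → absolute = 3×12 + 11 = 47
Transpose down 3: 47 - 3 = 44
44 = 3×12 + 8 → G# in octave 3
Result = G#3


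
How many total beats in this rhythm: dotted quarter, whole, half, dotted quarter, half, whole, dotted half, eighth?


Beat values:
  dotted quarter = 1.5 beats
  whole = 4 beats
  half = 2 beats
  dotted quarter = 1.5 beats
  half = 2 beats
  whole = 4 beats
  dotted half = 3 beats
  eighth = 0.5 beats
Sum = 1.5 + 4 + 2 + 1.5 + 2 + 4 + 3 + 0.5
= 18.5 beats


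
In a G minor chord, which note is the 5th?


Working:
Minor triad = root + minor 3rd (3 semitones) + perfect 5th (7 semitones)
A triad on G stacks thirds, so the chord tones use letter names G-B-D
Root: G
Minor 3rd above G: Bb
Perfect 5th above G: D
The 5th = D


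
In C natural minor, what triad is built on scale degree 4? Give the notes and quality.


Solution.
C natural minor scale: C D Eb F G Ab Bb
Diatonic triad on degree 4 stacks scale notes 4, 6, 1: F Ab C
F→Ab = 3 semitones; F→C = 7 semitones → minor triad
= F Ab C (minor)


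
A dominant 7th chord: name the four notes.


Step by step:
Dominant 7th chord = root + major 3rd + perfect 5th + minor 7th
Seventh chords stack in thirds, so the letter names are A-C-E-G
Root: A
Major 3rd above A: C#
Perfect 5th above A: E
Minor 7th above A: G
Chord = A C# E G


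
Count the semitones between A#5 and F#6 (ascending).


Reasoning:
Absolute semitone position = octave×12 + chromatic position
A#5: 5×12 + 10 = 70
F#6: 6×12 + 6 = 78
Difference = 78 - 70 = 8
= 8 semitones


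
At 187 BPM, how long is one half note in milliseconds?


Working:
One quarter-note beat = 60000 / BPM = 60000 / 187 ms
Half note = 2 × quarter note
Duration = 2 × 60000 / 187 = 120000 / 187
= 641.7 ms


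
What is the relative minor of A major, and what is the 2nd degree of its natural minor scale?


Step by step:
The relative minor shares the major's key signature and starts on its 6th degree
6th degree = a major 6th above the tonic; a major 6th above A is F#
→ relative minor of A major is F# minor
F# natural minor scale: F# G# A B C# D E
= F# minor; 2nd degree = G#


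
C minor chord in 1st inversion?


Reasoning:
Root position: C Eb G
1st inversion: move root up an octave
Bass note: Eb
Notes (bottom to top) = Eb G C


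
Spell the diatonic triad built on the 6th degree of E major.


Working:
E major scale: E F# G# A B C# D#
Diatonic triad on degree 6 stacks scale notes 6, 1, 3: C# E G#
C#→E = 3 semitones; C#→G# = 7 semitones → minor triad
= C# E G# (minor)


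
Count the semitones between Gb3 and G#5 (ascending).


Working:
Absolute semitone position = octave×12 + chromatic position
Gb3: 3×12 + 6 = 42
G#5: 5×12 + 8 = 68
Difference = 68 - 42 = 26
= 26 semitones


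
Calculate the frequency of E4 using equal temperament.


f = 440 × 2^(n/12) where n = semitones from A4
E4: -5 semitones from A4
f = 440 × 2^(-5/12)
f = 329.63 Hz


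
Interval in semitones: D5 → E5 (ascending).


Reasoning:
Absolute semitone position = octave×12 + chromatic position
D5: 5×12 + 2 = 62
E5: 5×12 + 4 = 64
Difference = 64 - 62 = 2
= 2 semitones


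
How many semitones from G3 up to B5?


Step by step:
Absolute semitone position = octave×12 + chromatic position
G3: 3×12 + 7 = 43
B5: 5×12 + 11 = 71
Difference = 71 - 43 = 28
= 28 semitones


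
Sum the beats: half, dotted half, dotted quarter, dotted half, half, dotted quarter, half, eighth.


Reasoning:
Beat values:
  half = 2 beats
  dotted half = 3 beats
  dotted quarter = 1.5 beats
  dotted half = 3 beats
  half = 2 beats
  dotted quarter = 1.5 beats
  half = 2 beats
  eighth = 0.5 beats
Sum = 2 + 3 + 1.5 + 3 + 2 + 1.5 + 2 + 0.5
= 15.5 beats


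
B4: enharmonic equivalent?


Enharmonic notes sound the same pitch but are spelled with different letter names
B and Cb name the same pitch class
Octave numbers change at C, so B4 = Cb5
= Cb5


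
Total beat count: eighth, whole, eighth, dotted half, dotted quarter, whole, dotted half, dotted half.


Solution.
Beat values:
  eighth = 0.5 beats
  whole = 4 beats
  eighth = 0.5 beats
  dotted half = 3 beats
  dotted quarter = 1.5 beats
  whole = 4 beats
  dotted half = 3 beats
  dotted half = 3 beats
Sum = 0.5 + 4 + 0.5 + 3 + 1.5 + 4 + 3 + 3
= 19.5 beats


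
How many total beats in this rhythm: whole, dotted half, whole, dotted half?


Beat values:
  whole = 4 beats
  dotted half = 3 beats
  whole = 4 beats
  dotted half = 3 beats
Sum = 4 + 3 + 4 + 3
= 14 beats


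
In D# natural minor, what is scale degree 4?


Natural minor scale pattern: W-H-W-W-H-W-W (2-1-2-2-1-2-2 semitones)
Starting from D#:
  D# + 2 semitones → E#
  E# + 1 semitone → F#
  F# + 2 semitones → G#
  G# + 2 semitones → A#
  A# + 1 semitone → B
  B + 2 semitones → C#
  C# + 2 semitones → D#
Scale: D# E# F# G# A# B C#
Degree 4 = G#


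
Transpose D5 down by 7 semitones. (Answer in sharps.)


D5: chromatic position 2 in octave 5 → absolute = 5×12 + 2 = 62
Transpose down 7: 62 - 7 = 55
55 = 4×12 + 7 → G in octave 4
Result = G4


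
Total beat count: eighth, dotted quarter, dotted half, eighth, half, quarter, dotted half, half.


Let's work it out.
Beat values:
  eighth = 0.5 beats
  dotted quarter = 1.5 beats
  dotted half = 3 beats
  eighth = 0.5 beats
  half = 2 beats
  quarter = 1 beat
  dotted half = 3 beats
  half = 2 beats
Sum = 0.5 + 1.5 + 3 + 0.5 + 2 + 1 + 3 + 2
= 13.5 beats


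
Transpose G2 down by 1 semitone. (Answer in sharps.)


Working:
G2: chromatic position 7 in octave 2 → absolute = 2×12 + 7 = 31
Transpose down 1: 31 - 1 = 30
30 = 2×12 + 6 → F# in octave 2
Result = F#2


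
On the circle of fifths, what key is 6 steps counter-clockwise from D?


Let's work it out.
Each counter-clockwise step moves down a perfect 5th (= up a perfect 4th)
From D: D → G → C → F → Bb → Eb → Ab
= Ab


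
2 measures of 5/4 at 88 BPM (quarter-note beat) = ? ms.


Quarter-note beat duration = 60000 / 88 ms
Beats per measure (5/4) = 5
One measure = 5 × 60000 / 88 = 300000 / 88 ms
2 measures = 2 × 300000 / 88 = 600000 / 88
= 6818.2 ms


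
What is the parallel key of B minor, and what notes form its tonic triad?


Parallel keys share the same tonic but differ in mode
B minor → parallel is B major
Tonic triad of B major = B D# F#
= B major; triad = B D# F#


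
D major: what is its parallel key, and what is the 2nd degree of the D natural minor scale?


Let's work it out.
Parallel keys share the same tonic but differ in mode
D major → parallel is D minor
D natural minor scale: D E F G A Bb C
= D minor; 2nd degree = E


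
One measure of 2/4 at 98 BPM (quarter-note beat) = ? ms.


Reasoning:
Quarter-note beat duration = 60000 / 98 ms
Beats per measure (2/4) = 2
One measure = 2 × 60000 / 98 = 120000 / 98 ms
= 1224.5 ms


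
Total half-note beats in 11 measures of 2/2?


Reasoning:
Time signature 2/2: the bottom number 2 means the half note gets one count
The top number 2 means 2 half-note beats per measure
Total = 2 × 11 measures
= 22 half-note beats


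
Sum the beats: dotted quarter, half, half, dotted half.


Step by step:
Beat values:
  dotted quarter = 1.5 beats
  half = 2 beats
  half = 2 beats
  dotted half = 3 beats
Sum = 1.5 + 2 + 2 + 3
= 8.5 beats


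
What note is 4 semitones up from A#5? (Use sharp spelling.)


Step by step:
A#5: chromatic position 10 in octave 5 → absolute = 5×12 + 10 = 70
Transpose up 4: 70 + 4 = 74
74 = 6×12 + 2 → D in octave 6
Result = D6


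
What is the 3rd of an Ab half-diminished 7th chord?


Working:
Half-diminished 7th chord = root + minor 3rd + diminished 5th + minor 7th
Seventh chords stack in thirds, so the letter names are A-C-E-G
Root: Ab
Minor 3rd above Ab: Cb
Diminished 5th above Ab: Ebb
Minor 7th above Ab: Gb
The 3rd = Cb


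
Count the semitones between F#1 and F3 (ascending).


Let's work it out.
Absolute semitone position = octave×12 + chromatic position
F#1: 1×12 + 6 = 18
F3: 3×12 + 5 = 41
Difference = 41 - 18 = 23
= 23 semitones


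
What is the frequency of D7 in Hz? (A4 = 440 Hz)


Reasoning:
f = 440 × 2^(n/12) where n = semitones from A4
D7: 29 semitones from A4
f = 440 × 2^(29/12)
f = 2349.32 Hz


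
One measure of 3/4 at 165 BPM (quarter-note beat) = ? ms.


Reasoning:
Quarter-note beat duration = 60000 / 165 ms
Beats per measure (3/4) = 3
One measure = 3 × 60000 / 165 = 180000 / 165 ms
= 1090.9 ms


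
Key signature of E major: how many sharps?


Reasoning:
Sharp major keys follow the circle of fifths: C(0), G(1), D(2), A(3), E(4), B(5), F#(6), C#(7)
E major has 4 sharps
Order of sharps: F# C# G# D# A# E# B# → first 4: F#, C#, G#, D#
= 4 sharps


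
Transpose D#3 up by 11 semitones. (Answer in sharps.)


Solution.
D#3: chromatic position 3 in octave 3 → absolute = 3×12 + 3 = 39
Transpose up 11: 39 + 11 = 50
50 = 4×12 + 2 → D in octave 4
Result = D4


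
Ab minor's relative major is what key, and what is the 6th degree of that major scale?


Solution.
The relative major shares the key signature and is a minor 3rd above the minor tonic
A minor 3rd above Ab is Cb
→ relative major of Ab minor is Cb major
Cb major scale: Cb Db Eb Fb Gb Ab Bb
= Cb major; 6th degree = Ab


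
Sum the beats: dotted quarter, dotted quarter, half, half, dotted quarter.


Working:
Beat values:
  dotted quarter = 1.5 beats
  dotted quarter = 1.5 beats
  half = 2 beats
  half = 2 beats
  dotted quarter = 1.5 beats
Sum = 1.5 + 1.5 + 2 + 2 + 1.5
= 8.5 beats


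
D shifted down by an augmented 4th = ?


Solution.
augmented 4th: 4 letter names, 6 semitones
Letter: D - 3 → A
Pitch: D - 6 semitones, spelled as an A → Ab
= Ab


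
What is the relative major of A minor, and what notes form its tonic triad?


The relative major shares the key signature and is a minor 3rd above the minor tonic
A minor 3rd above A is C
→ relative major of A minor is C major
Tonic triad of C major = root + major 3rd + perfect 5th = C E G
= C major; triad = C E G


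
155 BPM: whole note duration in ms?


Reasoning:
One quarter-note beat = 60000 / BPM = 60000 / 155 ms
Whole note = 4 × quarter note
Duration = 4 × 60000 / 155 = 240000 / 155
= 1548.4 ms


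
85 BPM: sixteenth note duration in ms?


Step by step:
One quarter-note beat = 60000 / BPM = 60000 / 85 ms
Sixteenth note = 1/4 × quarter note
Duration = 1/4 × 60000 / 85 = 15000 / 85
= 176.5 ms


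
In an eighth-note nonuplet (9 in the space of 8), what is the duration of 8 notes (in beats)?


Nonuplet: 9 notes occupy the space of 8 eighth notes
Space = 8 × 1/2 = 4 beats
Each nonuplet note = 4 / 9 = 4/9 beats
8 notes = 8 × 4/9 = 32/9
= 32/9 beats


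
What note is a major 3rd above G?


Let's work it out.
A 3rd spans 3 letter names, so from G we land on B
A major 3rd = 4 semitones above G
Spell B at that pitch: B
= B


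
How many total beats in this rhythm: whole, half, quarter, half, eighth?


Working:
Beat values:
  whole = 4 beats
  half = 2 beats
  quarter = 1 beat
  half = 2 beats
  eighth = 0.5 beats
Sum = 4 + 2 + 1 + 2 + 0.5
= 9.5 beats


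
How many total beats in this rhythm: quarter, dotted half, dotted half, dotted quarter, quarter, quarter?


Let's work it out.
Beat values:
  quarter = 1 beat
  dotted half = 3 beats
  dotted half = 3 beats
  dotted quarter = 1.5 beats
  quarter = 1 beat
  quarter = 1 beat
Sum = 1 + 3 + 3 + 1.5 + 1 + 1
= 10.5 beats


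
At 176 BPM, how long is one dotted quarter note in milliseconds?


Reasoning:
One quarter-note beat = 60000 / BPM = 60000 / 176 ms
Dotted quarter note = 3/2 × quarter note
Duration = 3/2 × 60000 / 176 = 90000 / 176
= 511.4 ms


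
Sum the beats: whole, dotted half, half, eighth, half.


Solution.
Beat values:
  whole = 4 beats
  dotted half = 3 beats
  half = 2 beats
  eighth = 0.5 beats
  half = 2 beats
Sum = 4 + 3 + 2 + 0.5 + 2
= 11.5 beats


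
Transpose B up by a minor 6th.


minor 6th: 6 letter names, 8 semitones
Letter: B + 5 → G
Pitch: B + 8 semitones, spelled as a G → G
= G


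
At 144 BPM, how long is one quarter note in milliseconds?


Reasoning:
One quarter-note beat = 60000 / BPM = 60000 / 144 ms
Duration = 60000 / 144
= 416.7 ms


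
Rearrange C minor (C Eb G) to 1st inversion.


Root position: C Eb G
1st inversion: move root up an octave
Bass note: Eb
Notes (bottom to top) = Eb G C


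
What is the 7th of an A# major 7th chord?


Working:
Major 7th chord = root + major 3rd + perfect 5th + major 7th
Seventh chords stack in thirds, so the letter names are A-C-E-G
Root: A#
Major 3rd above A#: C##
Perfect 5th above A#: E#
Major 7th above A#: G##
The 7th = G##


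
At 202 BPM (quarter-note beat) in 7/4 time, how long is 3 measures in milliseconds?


Quarter-note beat duration = 60000 / 202 ms
Beats per measure (7/4) = 7
One measure = 7 × 60000 / 202 = 420000 / 202 ms
3 measures = 3 × 420000 / 202 = 1260000 / 202
= 6237.6 ms


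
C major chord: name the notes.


Reasoning:
Major triad = root + major 3rd (4 semitones) + perfect 5th (7 semitones)
A triad on C stacks thirds, so the chord tones use letter names C-E-G
Root: C
Major 3rd above C: E
Perfect 5th above C: G
Chord = C E G


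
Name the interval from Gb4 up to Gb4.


Letter names: G → G spans 1 letter name → a unison
Semitones: Gb4 → Gb4 = 0 half-steps
A unison of 0 semitones is a perfect unison
= perfect unison


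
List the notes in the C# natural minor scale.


Natural minor scale pattern: W-H-W-W-H-W-W (2-1-2-2-1-2-2 semitones)
Starting from C#:
  C# + 2 semitones → D#
  D# + 1 semitone → E
  E + 2 semitones → F#
  F# + 2 semitones → G#
  G# + 1 semitone → A
  A + 2 semitones → B
  B + 2 semitones → C#
Scale = C# D# E F# G# A B


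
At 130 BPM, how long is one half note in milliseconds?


Let's work it out.
One quarter-note beat = 60000 / BPM = 60000 / 130 ms
Half note = 2 × quarter note
Duration = 2 × 60000 / 130 = 120000 / 130
= 923.1 ms


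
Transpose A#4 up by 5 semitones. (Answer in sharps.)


Working:
A#4: chromatic position 10 in octave 4 → absolute = 4×12 + 10 = 58
Transpose up 5: 58 + 5 = 63
63 = 5×12 + 3 → D# in octave 5
Result = D#5


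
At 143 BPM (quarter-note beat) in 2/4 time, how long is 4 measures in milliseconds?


Quarter-note beat duration = 60000 / 143 ms
Beats per measure (2/4) = 2
One measure = 2 × 60000 / 143 = 120000 / 143 ms
4 measures = 4 × 120000 / 143 = 480000 / 143
= 3356.6 ms


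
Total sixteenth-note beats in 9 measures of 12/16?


Solution.
Time signature 12/16: the bottom number 16 means the sixteenth note gets one count
The top number 12 means 12 sixteenth-note beats per measure
Total = 12 × 9 measures
= 108 sixteenth-note beats


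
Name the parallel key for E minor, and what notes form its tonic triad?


Parallel keys share the same tonic but differ in mode
E minor → parallel is E major
Tonic triad of E major = E G# B
= E major; triad = E G# B


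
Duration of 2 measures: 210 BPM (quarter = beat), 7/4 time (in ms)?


Working:
Quarter-note beat duration = 60000 / 210 ms
Beats per measure (7/4) = 7
One measure = 7 × 60000 / 210 = 420000 / 210 ms
2 measures = 2 × 420000 / 210 = 840000 / 210
= 4000.0 ms


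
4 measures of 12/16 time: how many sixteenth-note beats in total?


Reasoning:
Time signature 12/16: the bottom number 16 means the sixteenth note gets one count
The top number 12 means 12 sixteenth-note beats per measure
Total = 12 × 4 measures
= 48 sixteenth-note beats


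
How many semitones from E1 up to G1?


Let's work it out.
Absolute semitone position = octave×12 + chromatic position
E1: 1×12 + 4 = 16
G1: 1×12 + 7 = 19
Difference = 19 - 16 = 3
= 3 semitones


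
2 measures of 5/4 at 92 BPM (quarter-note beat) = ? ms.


Reasoning:
Quarter-note beat duration = 60000 / 92 ms
Beats per measure (5/4) = 5
One measure = 5 × 60000 / 92 = 300000 / 92 ms
2 measures = 2 × 300000 / 92 = 600000 / 92
= 6521.7 ms


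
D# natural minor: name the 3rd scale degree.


Let's work it out.
Natural minor scale pattern: W-H-W-W-H-W-W (2-1-2-2-1-2-2 semitones)
Starting from D#:
  D# + 2 semitones → E#
  E# + 1 semitone → F#
  F# + 2 semitones → G#
  G# + 2 semitones → A#
  A# + 1 semitone → B
  B + 2 semitones → C#
  C# + 2 semitones → D#
Scale: D# E# F# G# A# B C#
Degree 3 = F#


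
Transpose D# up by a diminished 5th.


Step by step:
diminished 5th: 5 letter names, 6 semitones
Letter: D + 4 → A
Pitch: D# + 6 semitones, spelled as an A → A
= A


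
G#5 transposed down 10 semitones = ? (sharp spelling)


Working:
G#5: chromatic position 8 in octave 5 → absolute = 5×12 + 8 = 68
Transpose down 10: 68 - 10 = 58
58 = 4×12 + 10 → A# in octave 4
Result = A#4


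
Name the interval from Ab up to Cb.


Step by step:
Letter names: A → C spans 3 letter names → a 3rd
Semitones: Ab → Cb = 3 half-steps
A 3rd of 3 semitones is a minor 3rd
= minor 3rd


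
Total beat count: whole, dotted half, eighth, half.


Solution.
Beat values:
  whole = 4 beats
  dotted half = 3 beats
  eighth = 0.5 beats
  half = 2 beats
Sum = 4 + 3 + 0.5 + 2
= 9.5 beats


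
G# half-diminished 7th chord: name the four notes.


Let's work it out.
Half-diminished 7th chord = root + minor 3rd + diminished 5th + minor 7th
Seventh chords stack in thirds, so the letter names are G-B-D-F
Root: G#
Minor 3rd above G#: B
Diminished 5th above G#: D
Minor 7th above G#: F#
Chord = G# B D F#


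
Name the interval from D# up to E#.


Let's work it out.
Letter names: D → E spans 2 letter names → a 2nd
Semitones: D# → E# = 2 half-steps
A 2nd of 2 semitones is a major 2nd
= major 2nd


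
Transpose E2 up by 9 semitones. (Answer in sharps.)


Working:
E2: chromatic position 4 in octave 2 → absolute = 2×12 + 4 = 28
Transpose up 9: 28 + 9 = 37
37 = 3×12 + 1 → C# in octave 3
Result = C#3


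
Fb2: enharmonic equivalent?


Step by step:
Enharmonic notes sound the same pitch but are spelled with different letter names
Fb and E name the same pitch class
= E2


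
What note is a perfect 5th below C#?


A 5th spans 5 letter names, so from C we land on F
A perfect 5th = 7 semitones below C#
Spell F at that pitch: F#
= F#


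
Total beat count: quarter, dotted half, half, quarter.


Working:
Beat values:
  quarter = 1 beat
  dotted half = 3 beats
  half = 2 beats
  quarter = 1 beat
Sum = 1 + 3 + 2 + 1
= 7 beats


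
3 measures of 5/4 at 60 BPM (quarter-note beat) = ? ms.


Quarter-note beat duration = 60000 / 60 ms
Beats per measure (5/4) = 5
One measure = 5 × 60000 / 60 = 300000 / 60 ms
3 measures = 3 × 300000 / 60 = 900000 / 60
= 15000.0 ms


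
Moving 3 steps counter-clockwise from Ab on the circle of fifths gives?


Each counter-clockwise step moves down a perfect 5th (= up a perfect 4th)
From Ab: Ab → Db → F#/Gb → B
= B


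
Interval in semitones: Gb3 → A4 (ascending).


Absolute semitone position = octave×12 + chromatic position
Gb3: 3×12 + 6 = 42
A4: 4×12 + 9 = 57
Difference = 57 - 42 = 15
= 15 semitones


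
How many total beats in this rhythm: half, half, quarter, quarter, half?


Beat values:
  half = 2 beats
  half = 2 beats
  quarter = 1 beat
  quarter = 1 beat
  half = 2 beats
Sum = 2 + 2 + 1 + 1 + 2
= 8 beats


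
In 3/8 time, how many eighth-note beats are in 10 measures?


Let's work it out.
Time signature 3/8: the bottom number 8 means the eighth note gets one count
The top number 3 means 3 eighth-note beats per measure
Total = 3 × 10 measures
= 30 eighth-note beats


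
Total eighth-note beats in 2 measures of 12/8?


Solution.
Time signature 12/8: the bottom number 8 means the eighth note gets one count
The top number 12 means 12 eighth-note beats per measure
Total = 12 × 2 measures
= 24 eighth-note beats


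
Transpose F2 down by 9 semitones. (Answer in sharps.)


F2: chromatic position 5 in octave 2 → absolute = 2×12 + 5 = 29
Transpose down 9: 29 - 9 = 20
20 = 1×12 + 8 → G# in octave 1
Result = G#1


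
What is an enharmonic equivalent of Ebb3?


Working:
Enharmonic notes sound the same pitch but are spelled with different letter names
Ebb and D name the same pitch class
= D3


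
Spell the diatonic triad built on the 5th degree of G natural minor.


Step by step:
G natural minor scale: G A Bb C D Eb F
Diatonic triad on degree 5 stacks scale notes 5, 7, 2: D F A
D→F = 3 semitones; D→A = 7 semitones → minor triad
= D F A (minor)


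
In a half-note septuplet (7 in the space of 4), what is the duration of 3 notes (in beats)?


Let's work it out.
Septuplet: 7 notes occupy the space of 4 half notes
Space = 4 × 2 = 8 beats
Each septuplet note = 8 / 7 = 8/7 beats
3 notes = 3 × 8/7 = 24/7
= 24/7 beats


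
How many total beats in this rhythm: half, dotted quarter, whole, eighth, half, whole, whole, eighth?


Beat values:
  half = 2 beats
  dotted quarter = 1.5 beats
  whole = 4 beats
  eighth = 0.5 beats
  half = 2 beats
  whole = 4 beats
  whole = 4 beats
  eighth = 0.5 beats
Sum = 2 + 1.5 + 4 + 0.5 + 2 + 4 + 4 + 0.5
= 18.5 beats


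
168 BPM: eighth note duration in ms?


Reasoning:
One quarter-note beat = 60000 / BPM = 60000 / 168 ms
Eighth note = 1/2 × quarter note
Duration = 1/2 × 60000 / 168 = 30000 / 168
= 178.6 ms


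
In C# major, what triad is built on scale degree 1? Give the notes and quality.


Let's work it out.
C# major scale: C# D# E# F# G# A# B#
Diatonic triad on degree 1 stacks scale notes 1, 3, 5: C# E# G#
C#→E# = 4 semitones; C#→G# = 7 semitones → major triad
= C# E# G# (major)


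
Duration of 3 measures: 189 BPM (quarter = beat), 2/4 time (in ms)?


Quarter-note beat duration = 60000 / 189 ms
Beats per measure (2/4) = 2
One measure = 2 × 60000 / 189 = 120000 / 189 ms
3 measures = 3 × 120000 / 189 = 360000 / 189
= 1904.8 ms


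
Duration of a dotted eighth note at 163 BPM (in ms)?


Step by step:
One quarter-note beat = 60000 / BPM = 60000 / 163 ms
Dotted eighth note = 3/4 × quarter note
Duration = 3/4 × 60000 / 163 = 45000 / 163
= 276.1 ms


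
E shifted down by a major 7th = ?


Solution.
major 7th: 7 letter names, 11 semitones
Letter: E - 6 → F
Pitch: E - 11 semitones, spelled as an F → F
= F


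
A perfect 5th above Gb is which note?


Let's work it out.
A 5th spans 5 letter names, so from G we land on D
A perfect 5th = 7 semitones above Gb
Spell D at that pitch: Db
= Db


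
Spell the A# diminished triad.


Diminished triad = root + minor 3rd (3 semitones) + diminished 5th (6 semitones)
A triad on A# stacks thirds, so the chord tones use letter names A-C-E
Root: A#
Minor 3rd above A#: C#
Diminished 5th above A#: E
Chord = A# C# E


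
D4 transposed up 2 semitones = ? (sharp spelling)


Solution.
D4: chromatic position 2 in octave 4 → absolute = 4×12 + 2 = 50
Transpose up 2: 50 + 2 = 52
52 = 4×12 + 4 → E in octave 4
Result = E4


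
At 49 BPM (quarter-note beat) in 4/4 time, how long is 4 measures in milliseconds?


Quarter-note beat duration = 60000 / 49 ms
Beats per measure (4/4) = 4
One measure = 4 × 60000 / 49 = 240000 / 49 ms
4 measures = 4 × 240000 / 49 = 960000 / 49
= 19591.8 ms


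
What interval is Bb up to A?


Working:
Letter names: B → A spans 7 letter names → a 7th
Semitones: Bb → A = 11 half-steps
A 7th of 11 semitones is a major 7th
= major 7th


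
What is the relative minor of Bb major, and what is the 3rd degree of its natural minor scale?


The relative minor shares the major's key signature and starts on its 6th degree
6th degree = a major 6th above the tonic; a major 6th above Bb is G
→ relative minor of Bb major is G minor
G natural minor scale: G A Bb C D Eb F
= G minor; 3rd degree = Bb


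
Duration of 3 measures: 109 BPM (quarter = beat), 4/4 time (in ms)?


Let's work it out.
Quarter-note beat duration = 60000 / 109 ms
Beats per measure (4/4) = 4
One measure = 4 × 60000 / 109 = 240000 / 109 ms
3 measures = 3 × 240000 / 109 = 720000 / 109
= 6605.5 ms


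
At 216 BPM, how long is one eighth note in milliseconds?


Working:
One quarter-note beat = 60000 / BPM = 60000 / 216 ms
Eighth note = 1/2 × quarter note
Duration = 1/2 × 60000 / 216 = 30000 / 216
= 138.9 ms


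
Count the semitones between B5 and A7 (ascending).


Reasoning:
Absolute semitone position = octave×12 + chromatic position
B5: 5×12 + 11 = 71
A7: 7×12 + 9 = 93
Difference = 93 - 71 = 22
= 22 semitones


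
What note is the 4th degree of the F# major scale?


Working:
Major scale pattern: W-W-H-W-W-W-H (2-2-1-2-2-2-1 semitones)
Starting from F#:
  F# + 2 semitones → G#
  G# + 2 semitones → A#
  A# + 1 semitone → B
  B + 2 semitones → C#
  C# + 2 semitones → D#
  D# + 2 semitones → E#
  E# + 1 semitone → F#
Scale: F# G# A# B C# D# E#
Degree 4 = B


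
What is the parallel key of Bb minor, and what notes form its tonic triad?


Working:
Parallel keys share the same tonic but differ in mode
Bb minor → parallel is Bb major
Tonic triad of Bb major = Bb D F
= Bb major; triad = Bb D F


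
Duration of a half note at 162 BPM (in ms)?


Solution.
One quarter-note beat = 60000 / BPM = 60000 / 162 ms
Half note = 2 × quarter note
Duration = 2 × 60000 / 162 = 120000 / 162
= 740.7 ms


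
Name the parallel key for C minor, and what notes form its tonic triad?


Step by step:
Parallel keys share the same tonic but differ in mode
C minor → parallel is C major
Tonic triad of C major = C E G
= C major; triad = C E G


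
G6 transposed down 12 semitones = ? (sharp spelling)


Working:
G6: chromatic position 7 in octave 6 → absolute = 6×12 + 7 = 79
Transpose down 12: 79 - 12 = 67
67 = 5×12 + 7 → G in octave 5
Result = G5


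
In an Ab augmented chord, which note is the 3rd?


Step by step:
Augmented triad = root + major 3rd (4 semitones) + augmented 5th (8 semitones)
A triad on Ab stacks thirds, so the chord tones use letter names A-C-E
Root: Ab
Major 3rd above Ab: C
Augmented 5th above Ab: E
The 3rd = C


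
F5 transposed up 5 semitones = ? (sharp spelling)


Let's work it out.
F5: chromatic position 5 in octave 5 → absolute = 5×12 + 5 = 65
Transpose up 5: 65 + 5 = 70
70 = 5×12 + 10 → A# in octave 5
Result = A#5


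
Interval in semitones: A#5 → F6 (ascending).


Working:
Absolute semitone position = octave×12 + chromatic position
A#5: 5×12 + 10 = 70
F6: 6×12 + 5 = 77
Difference = 77 - 70 = 7
= 7 semitones


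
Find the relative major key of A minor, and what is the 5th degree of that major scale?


Let's work it out.
The relative major shares the key signature and is a minor 3rd above the minor tonic
A minor 3rd above A is C
→ relative major of A minor is C major
C major scale: C D E F G A B
= C major; 5th degree = G


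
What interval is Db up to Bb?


Reasoning:
Letter names: D → B spans 6 letter names → a 6th
Semitones: Db → Bb = 9 half-steps
A 6th of 9 semitones is a major 6th
= major 6th


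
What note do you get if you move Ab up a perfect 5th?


Let's work it out.
perfect 5th: 5 letter names, 7 semitones
Letter: A + 4 → E
Pitch: Ab + 7 semitones, spelled as an E → Eb
= Eb


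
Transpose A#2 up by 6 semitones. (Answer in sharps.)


Reasoning:
A#2: chromatic position 10 in octave 2 → absolute = 2×12 + 10 = 34
Transpose up 6: 34 + 6 = 40
40 = 3×12 + 4 → E in octave 3
Result = E3


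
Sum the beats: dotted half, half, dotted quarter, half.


Let's work it out.
Beat values:
  dotted half = 3 beats
  half = 2 beats
  dotted quarter = 1.5 beats
  half = 2 beats
Sum = 3 + 2 + 1.5 + 2
= 8.5 beats


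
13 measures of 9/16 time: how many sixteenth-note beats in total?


Time signature 9/16: the bottom number 16 means the sixteenth note gets one count
The top number 9 means 9 sixteenth-note beats per measure
Total = 9 × 13 measures
= 117 sixteenth-note beats


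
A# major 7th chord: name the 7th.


Step by step:
Major 7th chord = root + major 3rd + perfect 5th + major 7th
Seventh chords stack in thirds, so the letter names are A-C-E-G
Root: A#
Major 3rd above A#: C##
Perfect 5th above A#: E#
Major 7th above A#: G##
The 7th = G##


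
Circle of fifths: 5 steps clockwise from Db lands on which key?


Each clockwise step on the circle of fifths moves up a perfect 5th
From Db: Db → Ab → Eb → Bb → F → C
= C


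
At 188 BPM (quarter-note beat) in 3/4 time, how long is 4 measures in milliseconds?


Reasoning:
Quarter-note beat duration = 60000 / 188 ms
Beats per measure (3/4) = 3
One measure = 3 × 60000 / 188 = 180000 / 188 ms
4 measures = 4 × 180000 / 188 = 720000 / 188
= 3829.8 ms


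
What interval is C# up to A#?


Step by step:
Letter names: C → A spans 6 letter names → a 6th
Semitones: C# → A# = 9 half-steps
A 6th of 9 semitones is a major 6th
= major 6th


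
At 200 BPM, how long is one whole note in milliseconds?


Let's work it out.
One quarter-note beat = 60000 / BPM = 60000 / 200 ms
Whole note = 4 × quarter note
Duration = 4 × 60000 / 200 = 240000 / 200
= 1200.0 ms


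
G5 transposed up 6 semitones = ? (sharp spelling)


G5: chromatic position 7 in octave 5 → absolute = 5×12 + 7 = 67
Transpose up 6: 67 + 6 = 73
73 = 6×12 + 1 → C# in octave 6
Result = C#6


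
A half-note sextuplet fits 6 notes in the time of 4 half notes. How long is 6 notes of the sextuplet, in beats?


Sextuplet: 6 notes occupy the space of 4 half notes
Space = 4 × 2 = 8 beats
Each sextuplet note = 8 / 6 = 4/3 beats
6 notes = 6 × 4/3 = 8
= 8 beats


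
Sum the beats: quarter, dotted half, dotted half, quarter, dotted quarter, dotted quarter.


Beat values:
  quarter = 1 beat
  dotted half = 3 beats
  dotted half = 3 beats
  quarter = 1 beat
  dotted quarter = 1.5 beats
  dotted quarter = 1.5 beats
Sum = 1 + 3 + 3 + 1 + 1.5 + 1.5
= 11 beats


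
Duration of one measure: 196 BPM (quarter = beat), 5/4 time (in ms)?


Solution.
Quarter-note beat duration = 60000 / 196 ms
Beats per measure (5/4) = 5
One measure = 5 × 60000 / 196 = 300000 / 196 ms
= 1530.6 ms


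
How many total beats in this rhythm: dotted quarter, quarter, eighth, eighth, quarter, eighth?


Reasoning:
Beat values:
  dotted quarter = 1.5 beats
  quarter = 1 beat
  eighth = 0.5 beats
  eighth = 0.5 beats
  quarter = 1 beat
  eighth = 0.5 beats
Sum = 1.5 + 1 + 0.5 + 0.5 + 1 + 0.5
= 5 beats


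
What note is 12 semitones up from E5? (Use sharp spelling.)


E5: chromatic position 4 in octave 5 → absolute = 5×12 + 4 = 64
Transpose up 12: 64 + 12 = 76
76 = 6×12 + 4 → E in octave 6
Result = E6


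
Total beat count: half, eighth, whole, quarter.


Working:
Beat values:
  half = 2 beats
  eighth = 0.5 beats
  whole = 4 beats
  quarter = 1 beat
Sum = 2 + 0.5 + 4 + 1
= 7.5 beats


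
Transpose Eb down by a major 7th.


Step by step:
major 7th: 7 letter names, 11 semitones
Letter: E - 6 → F
Pitch: Eb - 11 semitones, spelled as an F → Fb
= Fb


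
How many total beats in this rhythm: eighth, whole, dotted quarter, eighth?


Reasoning:
Beat values:
  eighth = 0.5 beats
  whole = 4 beats
  dotted quarter = 1.5 beats
  eighth = 0.5 beats
Sum = 0.5 + 4 + 1.5 + 0.5
= 6.5 beats


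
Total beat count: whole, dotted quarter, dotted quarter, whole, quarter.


Working:
Beat values:
  whole = 4 beats
  dotted quarter = 1.5 beats
  dotted quarter = 1.5 beats
  whole = 4 beats
  quarter = 1 beat
Sum = 4 + 1.5 + 1.5 + 4 + 1
= 12 beats


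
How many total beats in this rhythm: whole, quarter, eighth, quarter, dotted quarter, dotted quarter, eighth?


Working:
Beat values:
  whole = 4 beats
  quarter = 1 beat
  eighth = 0.5 beats
  quarter = 1 beat
  dotted quarter = 1.5 beats
  dotted quarter = 1.5 beats
  eighth = 0.5 beats
Sum = 4 + 1 + 0.5 + 1 + 1.5 + 1.5 + 0.5
= 10 beats


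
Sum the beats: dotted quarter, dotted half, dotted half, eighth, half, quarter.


Let's work it out.
Beat values:
  dotted quarter = 1.5 beats
  dotted half = 3 beats
  dotted half = 3 beats
  eighth = 0.5 beats
  half = 2 beats
  quarter = 1 beat
Sum = 1.5 + 3 + 3 + 0.5 + 2 + 1
= 11 beats


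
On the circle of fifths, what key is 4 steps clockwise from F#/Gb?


Step by step:
Each clockwise step on the circle of fifths moves up a perfect 5th
From F#/Gb: F#/Gb → Db → Ab → Eb → Bb
= Bb


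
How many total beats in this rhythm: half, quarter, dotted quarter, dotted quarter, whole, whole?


Reasoning:
Beat values:
  half = 2 beats
  quarter = 1 beat
  dotted quarter = 1.5 beats
  dotted quarter = 1.5 beats
  whole = 4 beats
  whole = 4 beats
Sum = 2 + 1 + 1.5 + 1.5 + 4 + 4
= 14 beats


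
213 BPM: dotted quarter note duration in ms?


Let's work it out.
One quarter-note beat = 60000 / BPM = 60000 / 213 ms
Dotted quarter note = 3/2 × quarter note
Duration = 3/2 × 60000 / 213 = 90000 / 213
= 422.5 ms


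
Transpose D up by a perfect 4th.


perfect 4th: 4 letter names, 5 semitones
Letter: D + 3 → G
Pitch: D + 5 semitones, spelled as a G → G
= G


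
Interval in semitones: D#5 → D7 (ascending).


Reasoning:
Absolute semitone position = octave×12 + chromatic position
D#5: 5×12 + 3 = 63
D7: 7×12 + 2 = 86
Difference = 86 - 63 = 23
= 23 semitones


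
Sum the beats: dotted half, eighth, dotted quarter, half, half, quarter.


Beat values:
  dotted half = 3 beats
  eighth = 0.5 beats
  dotted quarter = 1.5 beats
  half = 2 beats
  half = 2 beats
  quarter = 1 beat
Sum = 3 + 0.5 + 1.5 + 2 + 2 + 1
= 10 beats


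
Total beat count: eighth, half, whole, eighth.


Solution.
Beat values:
  eighth = 0.5 beats
  half = 2 beats
  whole = 4 beats
  eighth = 0.5 beats
Sum = 0.5 + 2 + 4 + 0.5
= 7 beats


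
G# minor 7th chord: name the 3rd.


Reasoning:
Minor 7th chord = root + minor 3rd + perfect 5th + minor 7th
Seventh chords stack in thirds, so the letter names are G-B-D-F
Root: G#
Minor 3rd above G#: B
Perfect 5th above G#: D#
Minor 7th above G#: F#
The 3rd = B


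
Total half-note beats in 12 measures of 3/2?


Solution.
Time signature 3/2: the bottom number 2 means the half note gets one count
The top number 3 means 3 half-note beats per measure
Total = 3 × 12 measures
= 36 half-note beats


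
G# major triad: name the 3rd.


Step by step:
Major triad = root + major 3rd (4 semitones) + perfect 5th (7 semitones)
A triad on G# stacks thirds, so the chord tones use letter names G-B-D
Root: G#
Major 3rd above G#: B#
Perfect 5th above G#: D#
The 3rd = B#


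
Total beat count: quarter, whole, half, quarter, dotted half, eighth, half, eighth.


Solution.
Beat values:
  quarter = 1 beat
  whole = 4 beats
  half = 2 beats
  quarter = 1 beat
  dotted half = 3 beats
  eighth = 0.5 beats
  half = 2 beats
  eighth = 0.5 beats
Sum = 1 + 4 + 2 + 1 + 3 + 0.5 + 2 + 0.5
= 14 beats


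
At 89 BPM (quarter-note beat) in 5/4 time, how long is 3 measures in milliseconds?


Reasoning:
Quarter-note beat duration = 60000 / 89 ms
Beats per measure (5/4) = 5
One measure = 5 × 60000 / 89 = 300000 / 89 ms
3 measures = 3 × 300000 / 89 = 900000 / 89
= 10112.4 ms


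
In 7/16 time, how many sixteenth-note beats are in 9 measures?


Step by step:
Time signature 7/16: the bottom number 16 means the sixteenth note gets one count
The top number 7 means 7 sixteenth-note beats per measure
Total = 7 × 9 measures
= 63 sixteenth-note beats


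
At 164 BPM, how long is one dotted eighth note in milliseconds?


One quarter-note beat = 60000 / BPM = 60000 / 164 ms
Dotted eighth note = 3/4 × quarter note
Duration = 3/4 × 60000 / 164 = 45000 / 164
= 274.4 ms


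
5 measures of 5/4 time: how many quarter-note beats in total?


Solution.
Time signature 5/4: the bottom number 4 means the quarter note gets one count
The top number 5 means 5 quarter-note beats per measure
Total = 5 × 5 measures
= 25 quarter-note beats


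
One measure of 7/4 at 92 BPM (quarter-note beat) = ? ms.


Let's work it out.
Quarter-note beat duration = 60000 / 92 ms
Beats per measure (7/4) = 7
One measure = 7 × 60000 / 92 = 420000 / 92 ms
= 4565.2 ms


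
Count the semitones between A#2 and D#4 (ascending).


Absolute semitone position = octave×12 + chromatic position
A#2: 2×12 + 10 = 34
D#4: 4×12 + 3 = 51
Difference = 51 - 34 = 17
= 17 semitones


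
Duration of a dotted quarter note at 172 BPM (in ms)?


One quarter-note beat = 60000 / BPM = 60000 / 172 ms
Dotted quarter note = 3/2 × quarter note
Duration = 3/2 × 60000 / 172 = 90000 / 172
= 523.3 ms


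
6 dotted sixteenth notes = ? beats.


Base sixteenth note = 1/4 beats
Dot 1 adds half the previous value: +1/8
One dotted sixteenth = 1/4 + 1/8 = 3/8
6 of them = 6 × 3/8 = 9/4
= 9/4 beats


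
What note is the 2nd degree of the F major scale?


Major scale pattern: W-W-H-W-W-W-H (2-2-1-2-2-2-1 semitones)
Starting from F:
  F + 2 semitones → G
  G + 2 semitones → A
  A + 1 semitone → Bb
  Bb + 2 semitones → C
  C + 2 semitones → D
  D + 2 semitones → E
  E + 1 semitone → F
Scale: F G A Bb C D E
Degree 2 = G


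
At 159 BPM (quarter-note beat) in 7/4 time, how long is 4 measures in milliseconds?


Let's work it out.
Quarter-note beat duration = 60000 / 159 ms
Beats per measure (7/4) = 7
One measure = 7 × 60000 / 159 = 420000 / 159 ms
4 measures = 4 × 420000 / 159 = 1680000 / 159
= 10566.0 ms


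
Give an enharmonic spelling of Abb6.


Solution.
Enharmonic notes sound the same pitch but are spelled with different letter names
Abb and G name the same pitch class
= G6


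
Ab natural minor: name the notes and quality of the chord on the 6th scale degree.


Working:
Ab natural minor scale: Ab Bb Cb Db Eb Fb Gb
Diatonic triad on degree 6 stacks scale notes 6, 1, 3: Fb Ab Cb
Fb→Ab = 4 semitones; Fb→Cb = 7 semitones → major triad
= Fb Ab Cb (major)


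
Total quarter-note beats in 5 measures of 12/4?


Step by step:
Time signature 12/4: the bottom number 4 means the quarter note gets one count
The top number 12 means 12 quarter-note beats per measure
Total = 12 × 5 measures
= 60 quarter-note beats


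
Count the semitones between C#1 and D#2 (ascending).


Step by step:
Absolute semitone position = octave×12 + chromatic position
C#1: 1×12 + 1 = 13
D#2: 2×12 + 3 = 27
Difference = 27 - 13 = 14
= 14 semitones


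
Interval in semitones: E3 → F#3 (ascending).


Working:
Absolute semitone position = octave×12 + chromatic position
E3: 3×12 + 4 = 40
F#3: 3×12 + 6 = 42
Difference = 42 - 40 = 2
= 2 semitones


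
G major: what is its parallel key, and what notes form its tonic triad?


Parallel keys share the same tonic but differ in mode
G major → parallel is G minor
Tonic triad of G minor = G Bb D
= G minor; triad = G Bb D


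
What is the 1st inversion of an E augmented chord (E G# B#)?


Solution.
Root position: E G# B#
1st inversion: move root up an octave
Bass note: G#
Notes (bottom to top) = G# B# E
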